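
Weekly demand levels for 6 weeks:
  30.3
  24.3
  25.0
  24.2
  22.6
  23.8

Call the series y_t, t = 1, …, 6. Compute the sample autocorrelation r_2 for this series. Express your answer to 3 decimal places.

0.042

Mean ȳ = (30.3 + 24.3 + 25.0 + 24.2 + 22.6 + 23.8)/6 = 25.0333
Deviations from mean: 5.2667, -0.7333, -0.0333, -0.8333, -2.4333, -1.2333
Σ(y_t−ȳ)(y_{t+2}−ȳ) = (-0.1756) + (0.6111) + (0.0811) + (1.0278) = 1.5444
Denominator Σ(y_t−ȳ)² = 36.4133
r_2 = 1.5444 / 36.4133 = 0.042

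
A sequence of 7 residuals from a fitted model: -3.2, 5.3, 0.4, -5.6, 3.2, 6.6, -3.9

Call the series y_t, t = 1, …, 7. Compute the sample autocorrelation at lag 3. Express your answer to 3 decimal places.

Mean ȳ = (-3.2 + 5.3 + 0.4 − 5.6 + 3.2 + 6.6 − 3.9)/7 = 0.4000
Deviations from mean: -3.6000, 4.9000, 0.0000, -6.0000, 2.8000, 6.2000, -4.3000
Σ(y_t−ȳ)(y_{t+3}−ȳ) = (21.6000) + (13.7200) + (0.0000) + (25.8000) = 61.1200
Denominator Σ(y_t−ȳ)² = 137.7400
r_3 = 61.1200 / 137.7400 = 0.444

0.444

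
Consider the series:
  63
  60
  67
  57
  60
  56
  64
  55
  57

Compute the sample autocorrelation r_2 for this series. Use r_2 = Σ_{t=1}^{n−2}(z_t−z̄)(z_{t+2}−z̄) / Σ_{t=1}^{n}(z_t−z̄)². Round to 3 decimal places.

0.312

Mean z̄ = (63 + 60 + 67 + 57 + 60 + 56 + 64 + 55 + 57)/9 = 59.8889
Σ(z_t−z̄)(z_{t+2}−z̄) = (22.1235) + (-0.3210) + (0.7901) + (11.2346) + (0.4568) + (19.0123) + (-11.8765) = 41.4198
Denominator Σ(z_t−z̄)² = 132.8889
r_2 = 41.4198 / 132.8889 = 0.312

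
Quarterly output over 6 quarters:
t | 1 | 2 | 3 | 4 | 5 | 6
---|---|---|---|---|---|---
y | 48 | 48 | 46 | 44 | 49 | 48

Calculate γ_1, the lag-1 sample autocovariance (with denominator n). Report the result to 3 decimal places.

Mean ȳ = (48 + 48 + 46 + 44 + 49 + 48)/6 = 47.1667
Σ_{t=1}^{5}(y_t−ȳ)(y_{t+1}−ȳ) = -0.8611
γ_1 = -0.8611 / 6 = -0.144

-0.144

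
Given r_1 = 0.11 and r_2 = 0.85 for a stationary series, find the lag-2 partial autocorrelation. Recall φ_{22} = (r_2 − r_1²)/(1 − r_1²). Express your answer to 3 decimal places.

0.848

φ_{22} = (r_2 − r_1²) / (1 − r_1²)
r_1² = (0.11)² = 0.0121
Numerator = 0.85 − 0.0121 = 0.8379; denominator = 1 − 0.0121 = 0.9879
φ_{22} = 0.8379 / 0.9879 = 0.848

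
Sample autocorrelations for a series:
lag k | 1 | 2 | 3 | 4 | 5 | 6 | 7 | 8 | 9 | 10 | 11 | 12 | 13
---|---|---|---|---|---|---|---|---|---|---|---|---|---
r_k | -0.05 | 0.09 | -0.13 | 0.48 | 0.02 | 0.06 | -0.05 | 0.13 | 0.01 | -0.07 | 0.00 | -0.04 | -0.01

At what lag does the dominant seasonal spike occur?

The largest autocorrelation is r_4 = 0.48; the remaining lags stay at or below 0.13.
The dominant spike at lag 4 indicates a seasonal period of 4.

4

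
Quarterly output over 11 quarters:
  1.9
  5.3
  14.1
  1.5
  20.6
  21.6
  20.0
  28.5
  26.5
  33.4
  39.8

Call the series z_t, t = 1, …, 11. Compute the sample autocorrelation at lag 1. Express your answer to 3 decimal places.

0.532

Mean z̄ = (1.9 + 5.3 + 14.1 + 1.5 + 20.6 + 21.6 + 20.0 + 28.5 + 26.5 + 33.4 + 39.8)/11 = 19.3818
Numerator Σ_{t=1}^{10}(z_t−z̄)(z_{t+1}−z̄) = 853.8433
Denominator Σ(z_t−z̄)² = 1605.5764
r_1 = 853.8433 / 1605.5764 = 0.532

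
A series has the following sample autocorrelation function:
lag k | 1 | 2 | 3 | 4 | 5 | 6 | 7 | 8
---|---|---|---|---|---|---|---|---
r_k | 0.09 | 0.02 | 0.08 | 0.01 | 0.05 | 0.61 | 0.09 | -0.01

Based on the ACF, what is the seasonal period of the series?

The largest autocorrelation is r_6 = 0.61; the remaining lags stay at or below 0.09.
The dominant spike at lag 6 indicates a seasonal period of 6.

6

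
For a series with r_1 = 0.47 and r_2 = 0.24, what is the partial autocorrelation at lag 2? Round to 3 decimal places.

φ_{22} = (r_2 − r_1²) / (1 − r_1²)
r_1² = (0.47)² = 0.2209
Numerator = 0.24 − 0.2209 = 0.0191; denominator = 1 − 0.2209 = 0.7791
φ_{22} = 0.0191 / 0.7791 = 0.025

0.025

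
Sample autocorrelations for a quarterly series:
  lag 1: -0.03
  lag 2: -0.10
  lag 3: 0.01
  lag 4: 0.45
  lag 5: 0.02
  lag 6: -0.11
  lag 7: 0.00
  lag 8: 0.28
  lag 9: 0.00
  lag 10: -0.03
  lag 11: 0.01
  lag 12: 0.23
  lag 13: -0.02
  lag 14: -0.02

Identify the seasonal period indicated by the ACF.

The largest autocorrelation is r_4 = 0.45, with weaker echoes at lags 8 (0.28) and 12 (0.23); the remaining lags stay at or below 0.02.
The dominant spike at lag 4 indicates a seasonal period of 4.

4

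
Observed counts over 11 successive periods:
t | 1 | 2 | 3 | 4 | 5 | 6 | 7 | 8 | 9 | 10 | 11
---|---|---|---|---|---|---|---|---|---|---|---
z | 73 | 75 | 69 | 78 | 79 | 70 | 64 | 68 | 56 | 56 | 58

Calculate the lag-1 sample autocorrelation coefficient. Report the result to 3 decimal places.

0.626

Mean z̄ = (73 + 75 + 69 + 78 + 79 + 70 + 64 + 68 + 56 + 56 + 58)/11 = 67.8182
Numerator Σ_{t=1}^{10}(z_t−z̄)(z_{t+1}−z̄) = 440.5124
Denominator Σ(z_t−z̄)² = 703.6364
r_1 = 440.5124 / 703.6364 = 0.626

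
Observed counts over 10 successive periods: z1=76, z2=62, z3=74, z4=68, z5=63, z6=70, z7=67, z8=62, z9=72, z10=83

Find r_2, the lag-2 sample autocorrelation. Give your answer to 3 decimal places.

Mean z̄ = (76 + 62 + 74 + 68 + 63 + 70 + 67 + 62 + 72 + 83)/10 = 69.7000
Numerator Σ_{t=1}^{8}(z_t−z̄)(z_{t+2}−z̄) = -81.9800
Denominator Σ(z_t−z̄)² = 414.1000
r_2 = -81.9800 / 414.1000 = -0.198

-0.198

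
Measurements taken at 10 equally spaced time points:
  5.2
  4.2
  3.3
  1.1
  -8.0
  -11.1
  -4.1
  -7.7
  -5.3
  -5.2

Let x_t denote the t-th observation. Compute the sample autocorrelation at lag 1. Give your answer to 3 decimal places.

0.605

Mean x̄ = (5.2 + 4.2 + 3.3 + 1.1 − 8.0 − 11.1 − 4.1 − 7.7 − 5.3 − 5.2)/10 = -2.7600
Numerator Σ_{t=1}^{9}(x_t−x̄)(x_{t+1}−x̄) = 180.9864
Denominator Σ(x_t−x̄)² = 299.0440
r_1 = 180.9864 / 299.0440 = 0.605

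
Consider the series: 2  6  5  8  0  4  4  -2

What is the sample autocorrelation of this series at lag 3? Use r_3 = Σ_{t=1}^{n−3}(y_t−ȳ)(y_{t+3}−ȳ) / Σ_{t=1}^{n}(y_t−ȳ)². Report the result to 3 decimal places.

Mean ȳ = (2 + 6 + 5 + 8 + 0 + 4 + 4 − 2)/8 = 3.3750
Deviations from mean: -1.3750, 2.6250, 1.6250, 4.6250, -3.3750, 0.6250, 0.6250, -5.3750
Σ(y_t−ȳ)(y_{t+3}−ȳ) = (-6.3594) + (-8.8594) + (1.0156) + (2.8906) + (18.1406) = 6.8281
Denominator Σ(y_t−ȳ)² = 73.8750
r_3 = 6.8281 / 73.8750 = 0.092

0.092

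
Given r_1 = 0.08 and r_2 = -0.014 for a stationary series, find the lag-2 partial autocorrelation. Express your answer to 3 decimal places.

-0.021

φ_{22} = (r_2 − r_1²) / (1 − r_1²)
r_1² = (0.08)² = 0.0064
Numerator = -0.014 − 0.0064 = -0.0204; denominator = 1 − 0.0064 = 0.9936
φ_{22} = -0.0204 / 0.9936 = -0.021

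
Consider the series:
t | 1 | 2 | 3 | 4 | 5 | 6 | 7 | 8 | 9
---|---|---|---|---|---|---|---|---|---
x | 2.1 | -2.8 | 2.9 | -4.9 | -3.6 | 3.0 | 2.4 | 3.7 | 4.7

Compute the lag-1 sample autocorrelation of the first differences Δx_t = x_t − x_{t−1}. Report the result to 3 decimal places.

First differences Δx: -4.9, 5.7, -7.8, 1.3, 6.6, -0.6, 1.3, 1.0
Mean of differences = 0.3250
Numerator Σ(Δx_t−Δx̄)(Δx_{t+1}−Δx̄) = -79.6081
Denominator Σ(Δx_t−Δx̄)² = 164.7950
r_1(Δx) = -79.6081 / 164.7950 = -0.483

-0.483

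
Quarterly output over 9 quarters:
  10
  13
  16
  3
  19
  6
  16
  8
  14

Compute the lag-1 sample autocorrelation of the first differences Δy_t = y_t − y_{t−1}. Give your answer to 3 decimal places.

-0.866

First differences Δy: 3, 3, -13, 16, -13, 10, -8, 6
Mean of differences = 0.5000
Numerator Σ(Δy_t−Δȳ)(Δy_{t+1}−Δȳ) = -701.7500
Denominator Σ(Δy_t−Δȳ)² = 810.0000
r_1(Δy) = -701.7500 / 810.0000 = -0.866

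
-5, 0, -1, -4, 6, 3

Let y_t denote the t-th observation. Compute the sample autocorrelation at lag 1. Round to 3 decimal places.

Mean ȳ = (-5 + 0 − 1 − 4 + 6 + 3)/6 = -0.1667
Deviations from mean: -4.8333, 0.1667, -0.8333, -3.8333, 6.1667, 3.1667
Σ(y_t−ȳ)(y_{t+1}−ȳ) = (-0.8056) + (-0.1389) + (3.1944) + (-23.6389) + (19.5278) = -1.8611
Denominator Σ(y_t−ȳ)² = 86.8333
r_1 = -1.8611 / 86.8333 = -0.021

-0.021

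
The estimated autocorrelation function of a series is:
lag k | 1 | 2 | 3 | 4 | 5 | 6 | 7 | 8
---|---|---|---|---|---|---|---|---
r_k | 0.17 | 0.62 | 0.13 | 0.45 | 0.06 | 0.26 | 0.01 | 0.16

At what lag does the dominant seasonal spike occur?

2

The largest autocorrelation is r_2 = 0.62, with weaker echoes at lags 4 (0.45) and 6 (0.26); the remaining lags stay at or below 0.17.
The dominant spike at lag 2 indicates a seasonal period of 2.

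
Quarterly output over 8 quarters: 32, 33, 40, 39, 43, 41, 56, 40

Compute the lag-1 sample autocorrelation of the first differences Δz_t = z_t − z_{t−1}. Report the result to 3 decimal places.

First differences Δz: 1, 7, -1, 4, -2, 15, -16
Mean of differences = 1.1429
Numerator Σ(Δz_t−Δz̄)(Δz_{t+1}−Δz̄) = -309.5918
Denominator Σ(Δz_t−Δz̄)² = 542.8571
r_1(Δz) = -309.5918 / 542.8571 = -0.570

-0.570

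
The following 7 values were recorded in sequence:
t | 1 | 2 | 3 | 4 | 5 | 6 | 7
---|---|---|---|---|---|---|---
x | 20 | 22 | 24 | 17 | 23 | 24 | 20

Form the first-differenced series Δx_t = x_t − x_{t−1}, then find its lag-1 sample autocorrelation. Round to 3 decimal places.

-0.455

First differences Δx: 2, 2, -7, 6, 1, -4
Mean of differences = 0.0000
Numerator Σ(Δx_t−Δx̄)(Δx_{t+1}−Δx̄) = -50.0000
Denominator Σ(Δx_t−Δx̄)² = 110.0000
r_1(Δx) = -50.0000 / 110.0000 = -0.455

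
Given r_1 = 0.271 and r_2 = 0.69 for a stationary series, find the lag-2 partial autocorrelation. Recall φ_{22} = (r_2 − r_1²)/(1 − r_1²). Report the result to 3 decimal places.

0.665

φ_{22} = (r_2 − r_1²) / (1 − r_1²)
r_1² = (0.271)² = 0.073441
Numerator = 0.69 − 0.0734 = 0.6166; denominator = 1 − 0.0734 = 0.9266
φ_{22} = 0.6166 / 0.9266 = 0.665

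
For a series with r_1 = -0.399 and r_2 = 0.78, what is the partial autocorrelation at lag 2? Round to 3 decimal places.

φ_{22} = (r_2 − r_1²) / (1 − r_1²)
r_1² = (-0.399)² = 0.159201
Numerator = 0.78 − 0.1592 = 0.6208; denominator = 1 − 0.1592 = 0.8408
φ_{22} = 0.6208 / 0.8408 = 0.738

0.738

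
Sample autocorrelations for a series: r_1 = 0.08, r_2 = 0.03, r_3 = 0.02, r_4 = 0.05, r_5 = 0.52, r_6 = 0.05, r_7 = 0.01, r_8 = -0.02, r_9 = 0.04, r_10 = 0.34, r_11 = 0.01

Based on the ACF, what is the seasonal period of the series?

The largest autocorrelation is r_5 = 0.52, with a weaker echo at lag 10 (0.34); the remaining lags stay at or below 0.08.
The dominant spike at lag 5 indicates a seasonal period of 5.

5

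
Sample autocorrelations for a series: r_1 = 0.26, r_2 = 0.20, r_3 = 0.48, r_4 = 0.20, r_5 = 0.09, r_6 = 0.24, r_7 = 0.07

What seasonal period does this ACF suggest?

The largest autocorrelation is r_3 = 0.48; the remaining lags stay at or below 0.26. The elevated value at lag 1 (0.26), dropping to 0.20 at lag 2, reflects decaying short-term dependence rather than seasonality.
The dominant spike at lag 3 indicates a seasonal period of 3.

3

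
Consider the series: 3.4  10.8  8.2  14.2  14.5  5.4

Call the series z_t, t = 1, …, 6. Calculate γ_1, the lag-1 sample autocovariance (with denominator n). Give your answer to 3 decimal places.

-1.988

Mean z̄ = (3.4 + 10.8 + 8.2 + 14.2 + 14.5 + 5.4)/6 = 9.4167
Deviations: -6.0167, 1.3833, -1.2167, 4.7833, 5.0833, -4.0167
Σ_{t=1}^{5}(z_t−z̄)(z_{t+1}−z̄) = -11.9286
γ_1 = -11.9286 / 6 = -1.988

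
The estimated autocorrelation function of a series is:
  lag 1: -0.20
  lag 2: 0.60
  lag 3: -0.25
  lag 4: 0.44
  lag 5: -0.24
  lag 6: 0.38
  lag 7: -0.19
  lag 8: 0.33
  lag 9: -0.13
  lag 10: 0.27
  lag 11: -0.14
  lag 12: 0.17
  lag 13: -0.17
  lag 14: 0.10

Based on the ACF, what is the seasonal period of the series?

The largest autocorrelation is r_2 = 0.60, with weaker echoes at lags 4 (0.44), 6 (0.38), 8 (0.33), 10 (0.27) and 12 (0.17); the remaining lags stay at or below 0.10.
The dominant spike at lag 2 indicates a seasonal period of 2.

2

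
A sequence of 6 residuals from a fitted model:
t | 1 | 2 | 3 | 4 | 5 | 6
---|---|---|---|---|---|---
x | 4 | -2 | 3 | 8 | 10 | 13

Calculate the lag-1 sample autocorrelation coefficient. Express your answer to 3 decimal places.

0.479

Mean x̄ = (4 − 2 + 3 + 8 + 10 + 13)/6 = 6.0000
Σ(x_t−x̄)(x_{t+1}−x̄) = (16.0000) + (24.0000) + (-6.0000) + (8.0000) + (28.0000) = 70.0000
Denominator Σ(x_t−x̄)² = 146.0000
r_1 = 70.0000 / 146.0000 = 0.479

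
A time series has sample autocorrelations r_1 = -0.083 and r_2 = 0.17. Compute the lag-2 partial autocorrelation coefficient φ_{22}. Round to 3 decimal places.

φ_{22} = (r_2 − r_1²) / (1 − r_1²)
r_1² = (-0.083)² = 0.006889
Numerator = 0.17 − 0.0069 = 0.1631; denominator = 1 − 0.0069 = 0.9931
φ_{22} = 0.1631 / 0.9931 = 0.164

0.164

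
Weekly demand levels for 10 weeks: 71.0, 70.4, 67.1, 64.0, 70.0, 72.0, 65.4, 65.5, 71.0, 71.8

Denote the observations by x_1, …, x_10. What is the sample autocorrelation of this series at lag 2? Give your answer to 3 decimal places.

Mean x̄ = (71.0 + 70.4 + 67.1 + 64.0 + 70.0 + 72.0 + 65.4 + 65.5 + 71.0 + 71.8)/10 = 68.8200
Numerator Σ_{t=1}^{8}(x_t−x̄)(x_{t+2}−x̄) = -60.6648
Denominator Σ(x_t−x̄)² = 81.2960
r_2 = -60.6648 / 81.2960 = -0.746

-0.746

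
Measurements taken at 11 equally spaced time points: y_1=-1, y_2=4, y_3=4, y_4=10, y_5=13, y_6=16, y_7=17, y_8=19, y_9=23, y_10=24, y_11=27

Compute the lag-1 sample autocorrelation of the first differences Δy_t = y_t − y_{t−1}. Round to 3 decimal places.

First differences Δy: 5, 0, 6, 3, 3, 1, 2, 4, 1, 3
Mean of differences = 2.8000
Numerator Σ(Δy_t−Δȳ)(Δy_{t+1}−Δȳ) = -16.8400
Denominator Σ(Δy_t−Δȳ)² = 31.6000
r_1(Δy) = -16.8400 / 31.6000 = -0.533

-0.533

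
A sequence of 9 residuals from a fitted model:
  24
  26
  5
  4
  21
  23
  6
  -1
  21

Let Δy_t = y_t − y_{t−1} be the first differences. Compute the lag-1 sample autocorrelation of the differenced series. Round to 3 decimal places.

First differences Δy: 2, -21, -1, 17, 2, -17, -7, 22
Mean of differences = -0.3750
Numerator Σ(Δy_t−Δȳ)(Δy_{t+1}−Δȳ) = -83.2656
Denominator Σ(Δy_t−Δȳ)² = 1559.8750
r_1(Δy) = -83.2656 / 1559.8750 = -0.053

-0.053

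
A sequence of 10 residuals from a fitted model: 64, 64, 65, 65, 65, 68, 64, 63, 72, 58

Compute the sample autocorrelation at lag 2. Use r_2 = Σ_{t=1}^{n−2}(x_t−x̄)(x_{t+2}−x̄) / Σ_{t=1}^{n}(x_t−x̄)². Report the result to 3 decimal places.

0.008

Mean x̄ = (64 + 64 + 65 + 65 + 65 + 68 + 64 + 63 + 72 + 58)/10 = 64.8000
Numerator Σ_{t=1}^{8}(x_t−x̄)(x_{t+2}−x̄) = 0.9200
Denominator Σ(x_t−x̄)² = 113.6000
r_2 = 0.9200 / 113.6000 = 0.008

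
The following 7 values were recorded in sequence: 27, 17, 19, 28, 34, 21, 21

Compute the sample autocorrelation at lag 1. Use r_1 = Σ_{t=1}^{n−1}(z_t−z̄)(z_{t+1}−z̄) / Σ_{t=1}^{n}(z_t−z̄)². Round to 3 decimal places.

0.059

Mean z̄ = (27 + 17 + 19 + 28 + 34 + 21 + 21)/7 = 23.8571
Deviations from mean: 3.1429, -6.8571, -4.8571, 4.1429, 10.1429, -2.8571, -2.8571
Σ(z_t−z̄)(z_{t+1}−z̄) = (-21.5510) + (33.3061) + (-20.1224) + (42.0204) + (-28.9796) + (8.1633) = 12.8367
Denominator Σ(z_t−z̄)² = 216.8571
r_1 = 12.8367 / 216.8571 = 0.059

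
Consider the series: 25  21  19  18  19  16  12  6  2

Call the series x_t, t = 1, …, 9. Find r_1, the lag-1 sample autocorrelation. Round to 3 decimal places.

0.575

Mean x̄ = (25 + 21 + 19 + 18 + 19 + 16 + 12 + 6 + 2)/9 = 15.3333
Numerator Σ_{t=1}^{8}(x_t−x̄)(x_{t+1}−x̄) = 250.8889
Denominator Σ(x_t−x̄)² = 436.0000
r_1 = 250.8889 / 436.0000 = 0.575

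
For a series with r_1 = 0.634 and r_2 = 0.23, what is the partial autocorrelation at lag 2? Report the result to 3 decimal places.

-0.288

φ_{22} = (r_2 − r_1²) / (1 − r_1²)
r_1² = (0.634)² = 0.401956
Numerator = 0.23 − 0.4020 = -0.1720; denominator = 1 − 0.4020 = 0.5980
φ_{22} = -0.1720 / 0.5980 = -0.288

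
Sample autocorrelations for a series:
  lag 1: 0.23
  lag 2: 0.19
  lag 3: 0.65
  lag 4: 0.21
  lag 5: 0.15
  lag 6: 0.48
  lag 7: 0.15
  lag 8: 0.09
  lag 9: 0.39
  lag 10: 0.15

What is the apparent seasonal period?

The largest autocorrelation is r_3 = 0.65, with weaker echoes at lags 6 (0.48) and 9 (0.39); the remaining lags stay at or below 0.23. The elevated value at lag 1 (0.23), dropping to 0.19 at lag 2, reflects decaying short-term dependence rather than seasonality.
The dominant spike at lag 3 indicates a seasonal period of 3.

3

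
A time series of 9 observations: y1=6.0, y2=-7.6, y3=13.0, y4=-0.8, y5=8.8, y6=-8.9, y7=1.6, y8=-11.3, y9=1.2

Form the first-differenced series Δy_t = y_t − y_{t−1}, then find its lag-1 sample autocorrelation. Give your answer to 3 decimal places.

-0.827

First differences Δy: -13.6, 20.6, -13.8, 9.6, -17.7, 10.5, -12.9, 12.5
Mean of differences = -0.6000
Numerator Σ(Δy_t−Δȳ)(Δy_{t+1}−Δȳ) = -1351.9700
Denominator Σ(Δy_t−Δȳ)² = 1635.2400
r_1(Δy) = -1351.9700 / 1635.2400 = -0.827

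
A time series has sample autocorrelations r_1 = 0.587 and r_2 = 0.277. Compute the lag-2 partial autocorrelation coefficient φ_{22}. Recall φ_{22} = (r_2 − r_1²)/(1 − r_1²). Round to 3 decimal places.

-0.103

φ_{22} = (r_2 − r_1²) / (1 − r_1²)
r_1² = (0.587)² = 0.344569
Numerator = 0.277 − 0.3446 = -0.0676; denominator = 1 − 0.3446 = 0.6554
φ_{22} = -0.0676 / 0.6554 = -0.103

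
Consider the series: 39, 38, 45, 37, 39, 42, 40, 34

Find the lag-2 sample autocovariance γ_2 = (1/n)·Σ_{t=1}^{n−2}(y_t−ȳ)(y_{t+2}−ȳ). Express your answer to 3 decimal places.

-2.609

Mean ȳ = (39 + 38 + 45 + 37 + 39 + 42 + 40 + 34)/8 = 39.2500
Σ_{t=1}^{6}(y_t−ȳ)(y_{t+2}−ȳ) = -20.8750
γ_2 = -20.8750 / 8 = -2.609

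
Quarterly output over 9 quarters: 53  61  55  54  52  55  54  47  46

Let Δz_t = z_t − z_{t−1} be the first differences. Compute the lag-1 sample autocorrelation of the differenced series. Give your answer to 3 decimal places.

-0.302

First differences Δz: 8, -6, -1, -2, 3, -1, -7, -1
Mean of differences = -0.8750
Numerator Σ(Δz_t−Δz̄)(Δz_{t+1}−Δz̄) = -48.0156
Denominator Σ(Δz_t−Δz̄)² = 158.8750
r_1(Δz) = -48.0156 / 158.8750 = -0.302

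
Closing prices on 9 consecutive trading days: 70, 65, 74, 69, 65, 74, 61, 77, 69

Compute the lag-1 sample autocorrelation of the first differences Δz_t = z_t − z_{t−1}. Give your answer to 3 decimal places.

First differences Δz: -5, 9, -5, -4, 9, -13, 16, -8
Mean of differences = -0.1250
Numerator Σ(Δz_t−Δz̄)(Δz_{t+1}−Δz̄) = -557.5156
Denominator Σ(Δz_t−Δz̄)² = 716.8750
r_1(Δz) = -557.5156 / 716.8750 = -0.778

-0.778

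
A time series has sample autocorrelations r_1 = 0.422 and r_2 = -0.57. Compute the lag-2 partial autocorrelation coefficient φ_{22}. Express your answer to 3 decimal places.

φ_{22} = (r_2 − r_1²) / (1 − r_1²)
r_1² = (0.422)² = 0.178084
Numerator = -0.57 − 0.1781 = -0.7481; denominator = 1 − 0.1781 = 0.8219
φ_{22} = -0.7481 / 0.8219 = -0.910

-0.910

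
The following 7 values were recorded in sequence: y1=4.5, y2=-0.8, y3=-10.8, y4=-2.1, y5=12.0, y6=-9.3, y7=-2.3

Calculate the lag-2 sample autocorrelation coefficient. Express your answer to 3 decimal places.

-0.515

Mean ȳ = (4.5 − 0.8 − 10.8 − 2.1 + 12.0 − 9.3 − 2.3)/7 = -1.2571
Deviations from mean: 5.7571, 0.4571, -9.5429, -0.8429, 13.2571, -8.0429, -1.0429
Σ(y_t−ȳ)(y_{t+2}−ȳ) = (-54.9396) + (-0.3853) + (-126.5110) + (6.7790) + (-13.8253) = -188.8822
Denominator Σ(y_t−ȳ)² = 366.6571
r_2 = -188.8822 / 366.6571 = -0.515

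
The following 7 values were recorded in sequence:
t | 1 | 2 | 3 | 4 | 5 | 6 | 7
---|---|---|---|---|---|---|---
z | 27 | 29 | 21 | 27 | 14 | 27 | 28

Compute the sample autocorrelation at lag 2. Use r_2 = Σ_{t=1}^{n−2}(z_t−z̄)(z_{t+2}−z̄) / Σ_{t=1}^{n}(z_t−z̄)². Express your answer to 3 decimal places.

0.064

Mean z̄ = (27 + 29 + 21 + 27 + 14 + 27 + 28)/7 = 24.7143
Σ(z_t−z̄)(z_{t+2}−z̄) = (-8.4898) + (9.7959) + (39.7959) + (5.2245) + (-35.2041) = 11.1224
Denominator Σ(z_t−z̄)² = 173.4286
r_2 = 11.1224 / 173.4286 = 0.064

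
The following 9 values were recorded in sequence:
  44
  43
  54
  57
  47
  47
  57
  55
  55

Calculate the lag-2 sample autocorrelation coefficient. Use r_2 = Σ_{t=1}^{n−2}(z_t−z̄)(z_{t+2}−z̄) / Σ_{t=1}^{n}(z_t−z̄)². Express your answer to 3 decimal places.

Mean z̄ = (44 + 43 + 54 + 57 + 47 + 47 + 57 + 55 + 55)/9 = 51.0000
Σ(z_t−z̄)(z_{t+2}−z̄) = (-21.0000) + (-48.0000) + (-12.0000) + (-24.0000) + (-24.0000) + (-16.0000) + (24.0000) = -121.0000
Denominator Σ(z_t−z̄)² = 258.0000
r_2 = -121.0000 / 258.0000 = -0.469

-0.469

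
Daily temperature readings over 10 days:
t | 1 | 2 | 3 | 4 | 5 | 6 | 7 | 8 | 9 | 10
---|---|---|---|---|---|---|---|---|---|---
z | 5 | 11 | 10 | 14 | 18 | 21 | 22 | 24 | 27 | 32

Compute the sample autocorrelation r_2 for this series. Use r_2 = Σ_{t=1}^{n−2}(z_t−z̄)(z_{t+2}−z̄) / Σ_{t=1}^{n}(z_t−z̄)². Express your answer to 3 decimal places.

0.406

Mean z̄ = (5 + 11 + 10 + 14 + 18 + 21 + 22 + 24 + 27 + 32)/10 = 18.4000
Numerator Σ_{t=1}^{8}(z_t−z̄)(z_{t+2}−z̄) = 257.2800
Denominator Σ(z_t−z̄)² = 634.4000
r_2 = 257.2800 / 634.4000 = 0.406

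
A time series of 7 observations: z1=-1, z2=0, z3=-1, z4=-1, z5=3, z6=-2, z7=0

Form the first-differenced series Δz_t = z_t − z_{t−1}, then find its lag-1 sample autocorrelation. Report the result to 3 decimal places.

-0.655

First differences Δz: 1, -1, 0, 4, -5, 2
Mean of differences = 0.1667
Numerator Σ(Δz_t−Δz̄)(Δz_{t+1}−Δz̄) = -30.6944
Denominator Σ(Δz_t−Δz̄)² = 46.8333
r_1(Δz) = -30.6944 / 46.8333 = -0.655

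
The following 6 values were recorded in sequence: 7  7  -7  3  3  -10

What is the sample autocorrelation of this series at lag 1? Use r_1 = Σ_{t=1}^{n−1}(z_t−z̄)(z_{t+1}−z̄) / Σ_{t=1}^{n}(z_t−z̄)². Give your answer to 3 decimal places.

-0.172

Mean z̄ = (7 + 7 − 7 + 3 + 3 − 10)/6 = 0.5000
Deviations from mean: 6.5000, 6.5000, -7.5000, 2.5000, 2.5000, -10.5000
Numerator Σ_{t=1}^{5}(z_t−z̄)(z_{t+1}−z̄) = -45.2500
Denominator Σ(z_t−z̄)² = 263.5000
r_1 = -45.2500 / 263.5000 = -0.172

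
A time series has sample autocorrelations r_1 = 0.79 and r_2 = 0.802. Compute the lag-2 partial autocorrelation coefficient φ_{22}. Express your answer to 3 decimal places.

0.473

φ_{22} = (r_2 − r_1²) / (1 − r_1²)
r_1² = (0.79)² = 0.6241
Numerator = 0.802 − 0.6241 = 0.1779; denominator = 1 − 0.6241 = 0.3759
φ_{22} = 0.1779 / 0.3759 = 0.473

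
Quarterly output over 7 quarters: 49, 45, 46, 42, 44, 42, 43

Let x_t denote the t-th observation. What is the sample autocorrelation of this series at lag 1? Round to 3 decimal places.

0.139

Mean x̄ = (49 + 45 + 46 + 42 + 44 + 42 + 43)/7 = 44.4286
Deviations from mean: 4.5714, 0.5714, 1.5714, -2.4286, -0.4286, -2.4286, -1.4286
Numerator Σ_{t=1}^{6}(x_t−x̄)(x_{t+1}−x̄) = 5.2449
Denominator Σ(x_t−x̄)² = 37.7143
r_1 = 5.2449 / 37.7143 = 0.139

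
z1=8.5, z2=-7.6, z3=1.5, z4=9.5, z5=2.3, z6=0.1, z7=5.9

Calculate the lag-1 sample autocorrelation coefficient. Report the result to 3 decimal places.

-0.314

Mean z̄ = (8.5 − 7.6 + 1.5 + 9.5 + 2.3 + 0.1 + 5.9)/7 = 2.8857
Deviations from mean: 5.6143, -10.4857, -1.3857, 6.6143, -0.5857, -2.7857, 3.0143
Numerator Σ_{t=1}^{6}(z_t−z̄)(z_{t+1}−z̄) = -64.1445
Denominator Σ(z_t−z̄)² = 204.3286
r_1 = -64.1445 / 204.3286 = -0.314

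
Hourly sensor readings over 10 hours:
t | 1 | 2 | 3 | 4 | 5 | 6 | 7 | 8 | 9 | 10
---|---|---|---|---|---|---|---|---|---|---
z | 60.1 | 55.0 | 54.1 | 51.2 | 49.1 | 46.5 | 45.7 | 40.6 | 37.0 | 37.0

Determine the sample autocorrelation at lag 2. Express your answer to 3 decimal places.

Mean z̄ = (60.1 + 55.0 + 54.1 + 51.2 + 49.1 + 46.5 + 45.7 + 40.6 + 37.0 + 37.0)/10 = 47.6300
Numerator Σ_{t=1}^{8}(z_t−z̄)(z_{t+2}−z̄) = 212.8202
Denominator Σ(z_t−z̄)² = 547.0010
r_2 = 212.8202 / 547.0010 = 0.389

0.389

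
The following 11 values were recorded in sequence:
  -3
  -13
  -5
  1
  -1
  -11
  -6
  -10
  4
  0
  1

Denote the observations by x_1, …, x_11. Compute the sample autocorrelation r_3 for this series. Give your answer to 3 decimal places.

Mean x̄ = (-3 − 13 − 5 + 1 − 1 − 11 − 6 − 10 + 4 + 0 + 1)/11 = -3.9091
Numerator Σ_{t=1}^{8}(x_t−x̄)(x_{t+3}−x̄) = -136.3884
Denominator Σ(x_t−x̄)² = 310.9091
r_3 = -136.3884 / 310.9091 = -0.439

-0.439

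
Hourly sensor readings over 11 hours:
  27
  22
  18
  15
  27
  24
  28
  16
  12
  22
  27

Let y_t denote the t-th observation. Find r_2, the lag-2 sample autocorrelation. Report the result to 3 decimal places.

Mean ȳ = (27 + 22 + 18 + 15 + 27 + 24 + 28 + 16 + 12 + 22 + 27)/11 = 21.6364
Numerator Σ_{t=1}^{9}(y_t−ȳ)(y_{t+2}−ȳ) = -151.3554
Denominator Σ(y_t−ȳ)² = 314.5455
r_2 = -151.3554 / 314.5455 = -0.481

-0.481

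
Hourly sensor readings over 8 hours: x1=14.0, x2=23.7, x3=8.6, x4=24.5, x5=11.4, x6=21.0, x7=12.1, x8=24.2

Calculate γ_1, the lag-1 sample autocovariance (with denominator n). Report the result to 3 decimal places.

Mean x̄ = (14.0 + 23.7 + 8.6 + 24.5 + 11.4 + 21.0 + 12.1 + 24.2)/8 = 17.4375
Deviations: -3.4375, 6.2625, -8.8375, 7.0625, -6.0375, 3.5625, -5.3375, 6.7625
Σ_{t=1}^{7}(x_t−x̄)(x_{t+1}−x̄) = -258.5452
γ_1 = -258.5452 / 8 = -32.318

-32.318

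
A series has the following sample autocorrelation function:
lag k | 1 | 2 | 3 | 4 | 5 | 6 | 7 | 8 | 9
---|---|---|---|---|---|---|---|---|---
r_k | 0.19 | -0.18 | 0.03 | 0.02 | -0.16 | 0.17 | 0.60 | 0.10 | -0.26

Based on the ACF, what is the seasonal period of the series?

The largest autocorrelation is r_7 = 0.60; the remaining lags stay at or below 0.19.
The dominant spike at lag 7 indicates a seasonal period of 7.

7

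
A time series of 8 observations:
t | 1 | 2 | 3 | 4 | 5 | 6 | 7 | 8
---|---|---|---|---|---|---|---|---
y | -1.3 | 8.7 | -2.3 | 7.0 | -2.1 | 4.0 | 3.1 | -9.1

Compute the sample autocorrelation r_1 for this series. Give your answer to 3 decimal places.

Mean ȳ = (-1.3 + 8.7 − 2.3 + 7.0 − 2.1 + 4.0 + 3.1 − 9.1)/8 = 1.0000
Deviations from mean: -2.3000, 7.7000, -3.3000, 6.0000, -3.1000, 3.0000, 2.1000, -10.1000
Numerator Σ_{t=1}^{7}(y_t−ȳ)(y_{t+1}−ȳ) = -105.7300
Denominator Σ(y_t−ȳ)² = 236.5000
r_1 = -105.7300 / 236.5000 = -0.447

-0.447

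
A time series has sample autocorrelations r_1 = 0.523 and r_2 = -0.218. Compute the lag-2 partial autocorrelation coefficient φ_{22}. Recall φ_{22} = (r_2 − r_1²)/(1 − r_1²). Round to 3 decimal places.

-0.677

φ_{22} = (r_2 − r_1²) / (1 − r_1²)
r_1² = (0.523)² = 0.273529
Numerator = -0.218 − 0.2735 = -0.4915; denominator = 1 − 0.2735 = 0.7265
φ_{22} = -0.4915 / 0.7265 = -0.677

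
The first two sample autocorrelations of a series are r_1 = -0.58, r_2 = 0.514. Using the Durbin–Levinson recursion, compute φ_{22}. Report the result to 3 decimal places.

0.268

φ_{22} = (r_2 − r_1²) / (1 − r_1²)
r_1² = (-0.58)² = 0.3364
Numerator = 0.514 − 0.3364 = 0.1776; denominator = 1 − 0.3364 = 0.6636
φ_{22} = 0.1776 / 0.6636 = 0.268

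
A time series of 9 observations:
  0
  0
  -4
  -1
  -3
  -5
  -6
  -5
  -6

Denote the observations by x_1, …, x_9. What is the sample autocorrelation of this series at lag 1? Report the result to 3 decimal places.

Mean x̄ = (0 + 0 − 4 − 1 − 3 − 5 − 6 − 5 − 6)/9 = -3.3333
Numerator Σ_{t=1}^{8}(x_t−x̄)(x_{t+1}−x̄) = 20.8889
Denominator Σ(x_t−x̄)² = 48.0000
r_1 = 20.8889 / 48.0000 = 0.435

0.435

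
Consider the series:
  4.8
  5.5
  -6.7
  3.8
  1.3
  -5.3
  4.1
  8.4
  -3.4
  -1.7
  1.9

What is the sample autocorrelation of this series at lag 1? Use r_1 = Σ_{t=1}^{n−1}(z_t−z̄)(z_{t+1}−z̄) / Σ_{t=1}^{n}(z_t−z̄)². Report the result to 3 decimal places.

-0.255

Mean z̄ = (4.8 + 5.5 − 6.7 + 3.8 + 1.3 − 5.3 + 4.1 + 8.4 − 3.4 − 1.7 + 1.9)/11 = 1.1545
Numerator Σ_{t=1}^{10}(z_t−z̄)(z_{t+1}−z̄) = -59.4202
Denominator Σ(z_t−z̄)² = 233.1673
r_1 = -59.4202 / 233.1673 = -0.255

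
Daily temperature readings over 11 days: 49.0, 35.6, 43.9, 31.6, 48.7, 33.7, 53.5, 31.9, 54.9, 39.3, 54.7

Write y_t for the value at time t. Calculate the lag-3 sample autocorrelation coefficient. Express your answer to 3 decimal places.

Mean ȳ = (49.0 + 35.6 + 43.9 + 31.6 + 48.7 + 33.7 + 53.5 + 31.9 + 54.9 + 39.3 + 54.7)/11 = 43.3455
Numerator Σ_{t=1}^{8}(y_t−ȳ)(y_{t+3}−ȳ) = -576.2789
Denominator Σ(y_t−ȳ)² = 864.8473
r_3 = -576.2789 / 864.8473 = -0.666

-0.666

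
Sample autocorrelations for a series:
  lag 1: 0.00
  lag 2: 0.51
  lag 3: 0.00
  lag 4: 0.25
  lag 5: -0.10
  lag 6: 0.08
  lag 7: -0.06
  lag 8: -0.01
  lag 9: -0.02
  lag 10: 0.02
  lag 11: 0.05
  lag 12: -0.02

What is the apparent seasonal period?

2

The largest autocorrelation is r_2 = 0.51, with a weaker echo at lag 4 (0.25); the remaining lags stay at or below 0.08.
The dominant spike at lag 2 indicates a seasonal period of 2.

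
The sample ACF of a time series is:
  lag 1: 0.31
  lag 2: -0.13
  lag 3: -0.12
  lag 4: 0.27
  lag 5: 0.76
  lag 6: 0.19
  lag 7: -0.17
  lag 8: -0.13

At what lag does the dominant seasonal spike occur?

5

The largest autocorrelation is r_5 = 0.76; the remaining lags stay at or below 0.31.
The dominant spike at lag 5 indicates a seasonal period of 5.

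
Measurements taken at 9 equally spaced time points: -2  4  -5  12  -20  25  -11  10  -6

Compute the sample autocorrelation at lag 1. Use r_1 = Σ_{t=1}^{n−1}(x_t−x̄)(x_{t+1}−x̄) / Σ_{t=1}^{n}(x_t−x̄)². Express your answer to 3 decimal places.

-0.877

Mean x̄ = (-2 + 4 − 5 + 12 − 20 + 25 − 11 + 10 − 6)/9 = 0.7778
Numerator Σ_{t=1}^{8}(x_t−x̄)(x_{t+1}−x̄) = -1285.2716
Denominator Σ(x_t−x̄)² = 1465.5556
r_1 = -1285.2716 / 1465.5556 = -0.877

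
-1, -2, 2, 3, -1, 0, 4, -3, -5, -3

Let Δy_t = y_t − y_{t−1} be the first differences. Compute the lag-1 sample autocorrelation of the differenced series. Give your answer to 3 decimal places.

-0.211

First differences Δy: -1, 4, 1, -4, 1, 4, -7, -2, 2
Mean of differences = -0.2222
Numerator Σ(Δy_t−Δȳ)(Δy_{t+1}−Δȳ) = -22.7160
Denominator Σ(Δy_t−Δȳ)² = 107.5556
r_1(Δy) = -22.7160 / 107.5556 = -0.211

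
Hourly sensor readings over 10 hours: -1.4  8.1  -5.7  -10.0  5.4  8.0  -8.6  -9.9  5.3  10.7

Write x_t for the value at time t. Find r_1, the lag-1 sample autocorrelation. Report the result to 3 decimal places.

Mean x̄ = (-1.4 + 8.1 − 5.7 − 10.0 + 5.4 + 8.0 − 8.6 − 9.9 + 5.3 + 10.7)/10 = 0.1900
Numerator Σ_{t=1}^{9}(x_t−x̄)(x_{t+1}−x̄) = 10.6399
Denominator Σ(x_t−x̄)² = 607.4090
r_1 = 10.6399 / 607.4090 = 0.018

0.018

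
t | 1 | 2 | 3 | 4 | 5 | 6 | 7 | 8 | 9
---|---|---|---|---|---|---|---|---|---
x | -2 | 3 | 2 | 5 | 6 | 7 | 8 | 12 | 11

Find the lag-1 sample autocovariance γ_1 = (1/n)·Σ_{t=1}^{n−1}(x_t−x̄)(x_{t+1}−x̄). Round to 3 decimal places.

9.353

Mean x̄ = (-2 + 3 + 2 + 5 + 6 + 7 + 8 + 12 + 11)/9 = 5.7778
Σ_{t=1}^{8}(x_t−x̄)(x_{t+1}−x̄) = 84.1728
γ_1 = 84.1728 / 9 = 9.353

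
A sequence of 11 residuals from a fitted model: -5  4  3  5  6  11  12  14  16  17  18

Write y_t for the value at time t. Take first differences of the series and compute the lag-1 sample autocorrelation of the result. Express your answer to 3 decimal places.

-0.359

First differences Δy: 9, -1, 2, 1, 5, 1, 2, 2, 1, 1
Mean of differences = 2.3000
Numerator Σ(Δy_t−Δȳ)(Δy_{t+1}−Δȳ) = -25.1900
Denominator Σ(Δy_t−Δȳ)² = 70.1000
r_1(Δy) = -25.1900 / 70.1000 = -0.359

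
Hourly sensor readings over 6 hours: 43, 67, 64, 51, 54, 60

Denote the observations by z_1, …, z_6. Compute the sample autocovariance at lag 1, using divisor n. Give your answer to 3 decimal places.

-16.542

Mean z̄ = (43 + 67 + 64 + 51 + 54 + 60)/6 = 56.5000
Deviations: -13.5000, 10.5000, 7.5000, -5.5000, -2.5000, 3.5000
Σ_{t=1}^{5}(z_t−z̄)(z_{t+1}−z̄) = -99.2500
γ_1 = -99.2500 / 6 = -16.542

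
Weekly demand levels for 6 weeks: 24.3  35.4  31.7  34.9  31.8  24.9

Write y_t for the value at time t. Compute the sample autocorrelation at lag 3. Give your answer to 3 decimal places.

Mean ȳ = (24.3 + 35.4 + 31.7 + 34.9 + 31.8 + 24.9)/6 = 30.5000
Deviations from mean: -6.2000, 4.9000, 1.2000, 4.4000, 1.3000, -5.6000
Σ(y_t−ȳ)(y_{t+3}−ȳ) = (-27.2800) + (6.3700) + (-6.7200) = -27.6300
Denominator Σ(y_t−ȳ)² = 116.3000
r_3 = -27.6300 / 116.3000 = -0.238

-0.238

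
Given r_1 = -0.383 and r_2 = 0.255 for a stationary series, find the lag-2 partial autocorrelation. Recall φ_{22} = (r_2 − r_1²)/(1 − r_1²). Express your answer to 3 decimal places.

φ_{22} = (r_2 − r_1²) / (1 − r_1²)
r_1² = (-0.383)² = 0.146689
Numerator = 0.255 − 0.1467 = 0.1083; denominator = 1 − 0.1467 = 0.8533
φ_{22} = 0.1083 / 0.8533 = 0.127

0.127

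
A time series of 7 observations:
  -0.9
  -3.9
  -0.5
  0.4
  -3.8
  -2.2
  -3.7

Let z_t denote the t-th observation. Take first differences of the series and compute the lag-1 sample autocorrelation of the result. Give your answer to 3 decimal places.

First differences Δz: -3.0, 3.4, 0.9, -4.2, 1.6, -1.5
Mean of differences = -0.4667
Numerator Σ(Δz_t−Δz̄)(Δz_{t+1}−Δz̄) = -19.4644
Denominator Σ(Δz_t−Δz̄)² = 42.5133
r_1(Δz) = -19.4644 / 42.5133 = -0.458

-0.458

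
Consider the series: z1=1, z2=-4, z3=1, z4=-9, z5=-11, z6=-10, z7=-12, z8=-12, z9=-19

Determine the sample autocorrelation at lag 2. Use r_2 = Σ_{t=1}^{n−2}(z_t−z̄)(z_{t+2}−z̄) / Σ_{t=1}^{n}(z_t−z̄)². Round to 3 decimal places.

Mean z̄ = (1 − 4 + 1 − 9 − 11 − 10 − 12 − 12 − 19)/9 = -8.3333
Σ(z_t−z̄)(z_{t+2}−z̄) = (87.1111) + (-2.8889) + (-24.8889) + (1.1111) + (9.7778) + (6.1111) + (39.1111) = 115.4444
Denominator Σ(z_t−z̄)² = 344.0000
r_2 = 115.4444 / 344.0000 = 0.336

0.336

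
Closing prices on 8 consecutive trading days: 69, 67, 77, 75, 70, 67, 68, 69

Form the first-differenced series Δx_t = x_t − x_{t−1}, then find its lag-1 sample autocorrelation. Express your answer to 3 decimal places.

First differences Δx: -2, 10, -2, -5, -3, 1, 1
Mean of differences = 0.0000
Numerator Σ(Δx_t−Δx̄)(Δx_{t+1}−Δx̄) = -17.0000
Denominator Σ(Δx_t−Δx̄)² = 144.0000
r_1(Δx) = -17.0000 / 144.0000 = -0.118

-0.118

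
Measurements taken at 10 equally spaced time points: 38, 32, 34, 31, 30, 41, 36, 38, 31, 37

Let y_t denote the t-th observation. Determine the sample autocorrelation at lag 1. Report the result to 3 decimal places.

Mean ȳ = (38 + 32 + 34 + 31 + 30 + 41 + 36 + 38 + 31 + 37)/10 = 34.8000
Numerator Σ_{t=1}^{9}(y_t−ȳ)(y_{t+1}−ȳ) = -24.4400
Denominator Σ(y_t−ȳ)² = 125.6000
r_1 = -24.4400 / 125.6000 = -0.195

-0.195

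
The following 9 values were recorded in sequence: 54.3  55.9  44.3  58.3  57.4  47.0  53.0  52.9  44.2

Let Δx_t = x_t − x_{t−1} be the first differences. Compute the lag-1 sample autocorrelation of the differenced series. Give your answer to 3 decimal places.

First differences Δx: 1.6, -11.6, 14.0, -0.9, -10.4, 6.0, -0.1, -8.7
Mean of differences = -1.2625
Numerator Σ(Δx_t−Δx̄)(Δx_{t+1}−Δx̄) = -251.7114
Denominator Σ(Δx_t−Δx̄)² = 541.0388
r_1(Δx) = -251.7114 / 541.0388 = -0.465

-0.465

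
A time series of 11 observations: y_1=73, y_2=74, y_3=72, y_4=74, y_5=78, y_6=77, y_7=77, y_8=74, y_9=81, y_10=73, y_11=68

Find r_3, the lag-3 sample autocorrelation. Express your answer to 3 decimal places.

Mean ȳ = (73 + 74 + 72 + 74 + 78 + 77 + 77 + 74 + 81 + 73 + 68)/11 = 74.6364
Numerator Σ_{t=1}^{8}(y_t−ȳ)(y_{t+3}−ȳ) = 4.4215
Denominator Σ(y_t−ȳ)² = 120.5455
r_3 = 4.4215 / 120.5455 = 0.037

0.037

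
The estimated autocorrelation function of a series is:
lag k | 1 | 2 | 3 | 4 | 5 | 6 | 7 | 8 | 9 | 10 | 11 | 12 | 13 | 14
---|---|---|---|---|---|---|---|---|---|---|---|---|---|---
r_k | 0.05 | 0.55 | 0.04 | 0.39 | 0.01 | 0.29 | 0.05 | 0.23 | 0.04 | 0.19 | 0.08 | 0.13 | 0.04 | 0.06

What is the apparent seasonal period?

2

The largest autocorrelation is r_2 = 0.55, with weaker echoes at lags 4 (0.39), 6 (0.29), 8 (0.23) and 10 (0.19); the remaining lags stay at or below 0.13.
The dominant spike at lag 2 indicates a seasonal period of 2.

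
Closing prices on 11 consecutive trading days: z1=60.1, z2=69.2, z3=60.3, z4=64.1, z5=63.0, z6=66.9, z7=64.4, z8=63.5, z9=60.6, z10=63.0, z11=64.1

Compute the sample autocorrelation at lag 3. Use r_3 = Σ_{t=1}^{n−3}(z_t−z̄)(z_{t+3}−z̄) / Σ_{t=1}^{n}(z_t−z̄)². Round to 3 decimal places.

Mean z̄ = (60.1 + 69.2 + 60.3 + 64.1 + 63.0 + 66.9 + 64.4 + 63.5 + 60.6 + 63.0 + 64.1)/11 = 63.5636
Numerator Σ_{t=1}^{8}(z_t−z̄)(z_{t+3}−z̄) = -25.8321
Denominator Σ(z_t−z̄)² = 76.2455
r_3 = -25.8321 / 76.2455 = -0.339

-0.339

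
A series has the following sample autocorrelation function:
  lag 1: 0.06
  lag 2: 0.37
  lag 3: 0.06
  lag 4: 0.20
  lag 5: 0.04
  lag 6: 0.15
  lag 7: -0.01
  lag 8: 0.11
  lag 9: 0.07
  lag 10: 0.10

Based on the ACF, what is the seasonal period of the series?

2

The largest autocorrelation is r_2 = 0.37, with weaker echoes at lags 4 (0.20) and 6 (0.15); the remaining lags stay at or below 0.11.
The dominant spike at lag 2 indicates a seasonal period of 2.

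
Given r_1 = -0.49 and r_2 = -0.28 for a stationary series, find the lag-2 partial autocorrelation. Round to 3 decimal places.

-0.684

φ_{22} = (r_2 − r_1²) / (1 − r_1²)
r_1² = (-0.49)² = 0.2401
Numerator = -0.28 − 0.2401 = -0.5201; denominator = 1 − 0.2401 = 0.7599
φ_{22} = -0.5201 / 0.7599 = -0.684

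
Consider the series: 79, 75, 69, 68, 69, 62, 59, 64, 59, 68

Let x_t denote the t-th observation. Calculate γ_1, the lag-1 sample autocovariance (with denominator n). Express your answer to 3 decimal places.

18.816

Mean x̄ = (79 + 75 + 69 + 68 + 69 + 62 + 59 + 64 + 59 + 68)/10 = 67.2000
Σ_{t=1}^{9}(x_t−x̄)(x_{t+1}−x̄) = 188.1600
γ_1 = 188.1600 / 10 = 18.816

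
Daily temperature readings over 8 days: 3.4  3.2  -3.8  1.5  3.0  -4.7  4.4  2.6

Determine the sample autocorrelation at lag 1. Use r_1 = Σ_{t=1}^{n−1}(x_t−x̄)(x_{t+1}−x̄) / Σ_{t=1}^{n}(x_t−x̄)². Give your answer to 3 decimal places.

Mean x̄ = (3.4 + 3.2 − 3.8 + 1.5 + 3.0 − 4.7 + 4.4 + 2.6)/8 = 1.2000
Deviations from mean: 2.2000, 2.0000, -5.0000, 0.3000, 1.8000, -5.9000, 3.2000, 1.4000
Numerator Σ_{t=1}^{7}(x_t−x̄)(x_{t+1}−x̄) = -31.5800
Denominator Σ(x_t−x̄)² = 84.1800
r_1 = -31.5800 / 84.1800 = -0.375

-0.375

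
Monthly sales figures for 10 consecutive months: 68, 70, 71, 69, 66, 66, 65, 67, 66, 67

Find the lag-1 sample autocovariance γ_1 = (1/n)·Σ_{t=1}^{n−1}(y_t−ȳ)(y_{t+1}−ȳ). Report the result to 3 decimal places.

2.175

Mean ȳ = (68 + 70 + 71 + 69 + 66 + 66 + 65 + 67 + 66 + 67)/10 = 67.5000
Σ_{t=1}^{9}(y_t−ȳ)(y_{t+1}−ȳ) = 21.7500
γ_1 = 21.7500 / 10 = 2.175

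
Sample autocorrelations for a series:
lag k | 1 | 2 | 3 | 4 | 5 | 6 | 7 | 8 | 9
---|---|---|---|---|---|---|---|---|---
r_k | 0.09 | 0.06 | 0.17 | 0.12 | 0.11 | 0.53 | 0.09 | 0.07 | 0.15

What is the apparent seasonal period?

6

The largest autocorrelation is r_6 = 0.53; the remaining lags stay at or below 0.17.
The dominant spike at lag 6 indicates a seasonal period of 6.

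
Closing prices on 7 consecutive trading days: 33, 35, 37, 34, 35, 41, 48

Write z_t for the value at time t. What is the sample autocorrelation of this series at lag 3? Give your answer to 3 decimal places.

-0.097

Mean z̄ = (33 + 35 + 37 + 34 + 35 + 41 + 48)/7 = 37.5714
Deviations from mean: -4.5714, -2.5714, -0.5714, -3.5714, -2.5714, 3.4286, 10.4286
Σ(z_t−z̄)(z_{t+3}−z̄) = (16.3265) + (6.6122) + (-1.9592) + (-37.2449) = -16.2653
Denominator Σ(z_t−z̄)² = 167.7143
r_3 = -16.2653 / 167.7143 = -0.097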